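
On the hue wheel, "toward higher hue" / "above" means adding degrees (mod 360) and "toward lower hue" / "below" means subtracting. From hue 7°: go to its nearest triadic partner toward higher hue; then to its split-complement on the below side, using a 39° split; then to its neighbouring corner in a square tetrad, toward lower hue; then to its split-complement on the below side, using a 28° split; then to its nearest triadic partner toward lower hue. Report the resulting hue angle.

triadic ↑ +120°: 7 + 120 = 127°
split-comp 39° ↓ +141°: 127 + 141 = 268°
square ↓ −90°: 268 − 90 = 178°
split-comp 28° ↓ +152°: 178 + 152 = 330°
triadic ↓ −120°: 330 − 120 = 210°

210°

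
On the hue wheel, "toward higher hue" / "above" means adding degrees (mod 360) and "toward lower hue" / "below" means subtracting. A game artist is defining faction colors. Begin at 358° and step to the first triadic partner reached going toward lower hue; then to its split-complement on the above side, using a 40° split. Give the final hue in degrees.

98°

triadic ↓ −120°: 358 − 120 = 238°
split-comp 40° ↑ +220°: 238 + 220 = 458 → 458 − 360 = 98°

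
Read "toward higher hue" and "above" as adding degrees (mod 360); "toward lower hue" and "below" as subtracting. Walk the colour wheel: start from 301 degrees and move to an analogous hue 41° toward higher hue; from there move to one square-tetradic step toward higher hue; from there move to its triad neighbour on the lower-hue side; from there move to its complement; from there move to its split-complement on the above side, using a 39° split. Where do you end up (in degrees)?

351°

+41° (analog 41° ↑): 301 + 41 = 342°
+90° (square ↑): 342 + 90 = 432 → 432 − 360 = 72°
−120° (triadic ↓): 72 − 120 = -48 → -48 + 360 = 312°
+180° (complement): 312 + 180 = 492 → 492 − 360 = 132°
+219° (split-comp 39° ↑): 132 + 219 = 351°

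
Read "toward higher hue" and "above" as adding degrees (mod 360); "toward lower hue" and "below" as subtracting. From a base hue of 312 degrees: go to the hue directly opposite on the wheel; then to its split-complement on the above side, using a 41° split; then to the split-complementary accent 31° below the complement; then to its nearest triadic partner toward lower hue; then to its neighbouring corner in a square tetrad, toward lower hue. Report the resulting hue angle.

312 + 180 = 492 → 492 − 360 = 132°   (complement)
132 + 221 = 353°   (split-comp 41° ↑)
353 + 149 = 502 → 502 − 360 = 142°   (split-comp 31° ↓)
142 − 120 = 22°   (triadic ↓)
22 − 90 = -68 → -68 + 360 = 292°   (square ↓)

292°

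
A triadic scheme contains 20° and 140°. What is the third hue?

A triad spaces three hues 120° apart.
The full set is {20°, 140°, 260°}.

260°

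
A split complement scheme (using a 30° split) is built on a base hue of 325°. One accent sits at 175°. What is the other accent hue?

Split-complementary hues sit 30° either side of the complement.
Complement of the base 325°: 325 + 180 = 505 → 505 − 360 = 145°
The given accent 175° is 30° one side of 145°; the other accent sits 30° the other side: 145 − 30 = 115°

115°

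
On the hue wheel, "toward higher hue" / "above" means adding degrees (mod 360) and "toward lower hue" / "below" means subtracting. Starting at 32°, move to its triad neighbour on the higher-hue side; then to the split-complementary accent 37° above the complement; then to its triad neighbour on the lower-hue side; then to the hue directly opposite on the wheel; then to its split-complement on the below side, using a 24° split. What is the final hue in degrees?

225°

triadic ↑ +120°: 32 + 120 = 152°
split-comp 37° ↑ +217°: 152 + 217 = 369 → 369 − 360 = 9°
triadic ↓ −120°: 9 − 120 = -111 → -111 + 360 = 249°
complement +180°: 249 + 180 = 429 → 429 − 360 = 69°
split-comp 24° ↓ +156°: 69 + 156 = 225°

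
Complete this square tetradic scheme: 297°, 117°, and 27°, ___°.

A square tetradic scheme places four hues every 90°.
The full set through 27° is {27°, 117°, 207°, 297°}.
Given {27°, 117°, 297°}, the missing hue is 207°.

207°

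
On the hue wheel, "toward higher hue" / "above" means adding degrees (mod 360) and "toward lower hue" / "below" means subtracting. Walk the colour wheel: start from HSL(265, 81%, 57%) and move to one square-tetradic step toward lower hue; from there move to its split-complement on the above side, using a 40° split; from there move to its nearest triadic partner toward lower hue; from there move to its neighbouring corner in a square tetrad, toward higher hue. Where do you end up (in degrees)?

square ↓ −90°: 265 − 90 = 175°
split-comp 40° ↑ +220°: 175 + 220 = 395 → 395 − 360 = 35°
triadic ↓ −120°: 35 − 120 = -85 → -85 + 360 = 275°
square ↑ +90°: 275 + 90 = 365 → 365 − 360 = 5°

5°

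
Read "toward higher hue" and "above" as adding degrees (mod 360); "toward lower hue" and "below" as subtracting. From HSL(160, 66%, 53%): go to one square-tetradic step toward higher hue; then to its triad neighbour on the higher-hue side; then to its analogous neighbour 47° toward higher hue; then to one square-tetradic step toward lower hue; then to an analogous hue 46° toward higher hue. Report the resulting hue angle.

13°

+90° (square ↑): 160 + 90 = 250°
+120° (triadic ↑): 250 + 120 = 370 → 370 − 360 = 10°
+47° (analog 47° ↑): 10 + 47 = 57°
−90° (square ↓): 57 − 90 = -33 → -33 + 360 = 327°
+46° (analog 46° ↑): 327 + 46 = 373 → 373 − 360 = 13°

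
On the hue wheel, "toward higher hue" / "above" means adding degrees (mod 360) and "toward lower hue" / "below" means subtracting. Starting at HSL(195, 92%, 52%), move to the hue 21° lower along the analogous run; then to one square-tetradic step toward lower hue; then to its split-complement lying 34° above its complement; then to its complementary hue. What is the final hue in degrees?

−21° (analog 21° ↓): 195 − 21 = 174°
−90° (square ↓): 174 − 90 = 84°
+214° (split-comp 34° ↑): 84 + 214 = 298°
+180° (complement): 298 + 180 = 478 → 478 − 360 = 118°

118°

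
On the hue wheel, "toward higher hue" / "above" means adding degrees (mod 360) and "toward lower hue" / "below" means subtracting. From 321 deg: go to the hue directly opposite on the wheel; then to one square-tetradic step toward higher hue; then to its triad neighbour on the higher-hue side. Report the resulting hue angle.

351°

complement +180°: 321 + 180 = 501 → 501 − 360 = 141°
square ↑ +90°: 141 + 90 = 231°
triadic ↑ +120°: 231 + 120 = 351°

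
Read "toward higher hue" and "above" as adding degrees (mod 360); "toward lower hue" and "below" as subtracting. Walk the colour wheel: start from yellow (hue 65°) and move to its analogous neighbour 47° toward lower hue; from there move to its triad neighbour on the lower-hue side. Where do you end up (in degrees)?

258°

−47° (analog 47° ↓): 65 − 47 = 18°
−120° (triadic ↓): 18 − 120 = -102 → -102 + 360 = 258°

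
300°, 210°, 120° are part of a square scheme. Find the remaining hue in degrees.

A square tetradic scheme places four hues every 90°.
The full set through 120° is {30°, 120°, 210°, 300°}.
Given {120°, 210°, 300°}, the missing hue is 30°.

30°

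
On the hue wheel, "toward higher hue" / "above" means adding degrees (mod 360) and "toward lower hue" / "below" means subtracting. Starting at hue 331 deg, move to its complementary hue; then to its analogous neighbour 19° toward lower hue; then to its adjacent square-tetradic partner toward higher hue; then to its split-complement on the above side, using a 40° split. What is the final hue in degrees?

+180° (complement): 331 + 180 = 511 → 511 − 360 = 151°
−19° (analog 19° ↓): 151 − 19 = 132°
+90° (square ↑): 132 + 90 = 222°
+220° (split-comp 40° ↑): 222 + 220 = 442 → 442 − 360 = 82°

82°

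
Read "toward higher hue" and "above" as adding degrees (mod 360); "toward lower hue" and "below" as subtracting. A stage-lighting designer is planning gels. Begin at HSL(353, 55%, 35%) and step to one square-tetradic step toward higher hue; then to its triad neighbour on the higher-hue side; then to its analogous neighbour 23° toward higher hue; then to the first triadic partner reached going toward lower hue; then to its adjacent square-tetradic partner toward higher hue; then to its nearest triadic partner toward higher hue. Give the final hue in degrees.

316°

square ↑ +90°: 353 + 90 = 443 → 443 − 360 = 83°
triadic ↑ +120°: 83 + 120 = 203°
analog 23° ↑ +23°: 203 + 23 = 226°
triadic ↓ −120°: 226 − 120 = 106°
square ↑ +90°: 106 + 90 = 196°
triadic ↑ +120°: 196 + 120 = 316°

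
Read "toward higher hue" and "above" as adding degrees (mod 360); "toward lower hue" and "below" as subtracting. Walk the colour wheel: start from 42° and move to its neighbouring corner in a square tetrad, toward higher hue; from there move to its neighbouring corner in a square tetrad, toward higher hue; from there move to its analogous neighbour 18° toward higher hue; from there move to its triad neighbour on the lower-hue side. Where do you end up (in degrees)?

42 + 90 = 132°   (square ↑)
132 + 90 = 222°   (square ↑)
222 + 18 = 240°   (analog 18° ↑)
240 − 120 = 120°   (triadic ↓)

120°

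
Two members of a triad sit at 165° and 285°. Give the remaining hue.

A triad spaces three hues 120° apart.
The full set is {45°, 165°, 285°}.

45°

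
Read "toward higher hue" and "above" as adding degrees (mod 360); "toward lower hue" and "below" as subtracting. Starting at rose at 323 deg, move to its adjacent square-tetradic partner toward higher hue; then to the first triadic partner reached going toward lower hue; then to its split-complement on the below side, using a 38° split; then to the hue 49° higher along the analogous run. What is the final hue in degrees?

square ↑ +90°: 323 + 90 = 413 → 413 − 360 = 53°
triadic ↓ −120°: 53 − 120 = -67 → -67 + 360 = 293°
split-comp 38° ↓ +142°: 293 + 142 = 435 → 435 − 360 = 75°
analog 49° ↑ +49°: 75 + 49 = 124°

124°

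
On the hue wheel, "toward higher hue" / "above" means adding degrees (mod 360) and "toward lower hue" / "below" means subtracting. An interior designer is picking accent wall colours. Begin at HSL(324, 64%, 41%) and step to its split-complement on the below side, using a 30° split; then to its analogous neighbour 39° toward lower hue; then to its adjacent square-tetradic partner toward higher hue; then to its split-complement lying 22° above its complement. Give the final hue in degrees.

split-comp 30° ↓ +150°: 324 + 150 = 474 → 474 − 360 = 114°
analog 39° ↓ −39°: 114 − 39 = 75°
square ↑ +90°: 75 + 90 = 165°
split-comp 22° ↑ +202°: 165 + 202 = 367 → 367 − 360 = 7°

7°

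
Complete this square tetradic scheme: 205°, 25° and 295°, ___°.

115°

A square tetradic scheme places four hues every 90°.
The full set through 25° is {25°, 115°, 205°, 295°}.
Given {25°, 205°, 295°}, the missing hue is 115°.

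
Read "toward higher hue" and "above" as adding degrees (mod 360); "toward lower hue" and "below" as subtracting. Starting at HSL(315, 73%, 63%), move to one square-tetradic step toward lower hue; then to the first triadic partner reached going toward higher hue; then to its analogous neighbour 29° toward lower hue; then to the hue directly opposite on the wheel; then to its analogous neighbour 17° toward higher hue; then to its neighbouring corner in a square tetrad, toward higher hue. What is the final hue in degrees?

315 − 90 = 225°   (square ↓)
225 + 120 = 345°   (triadic ↑)
345 − 29 = 316°   (analog 29° ↓)
316 + 180 = 496 → 496 − 360 = 136°   (complement)
136 + 17 = 153°   (analog 17° ↑)
153 + 90 = 243°   (square ↑)

243°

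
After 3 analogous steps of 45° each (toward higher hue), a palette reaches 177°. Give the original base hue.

3 steps of 45° (toward higher hue) give a net shift of +135°.
Start = end − shift: 177 − 135 = 42°

42°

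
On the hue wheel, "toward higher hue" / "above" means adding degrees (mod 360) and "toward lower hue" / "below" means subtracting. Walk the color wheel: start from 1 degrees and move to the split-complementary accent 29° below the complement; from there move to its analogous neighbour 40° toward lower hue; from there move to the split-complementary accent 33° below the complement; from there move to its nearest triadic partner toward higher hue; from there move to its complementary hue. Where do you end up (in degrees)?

split-comp 29° ↓ +151°: 1 + 151 = 152°
analog 40° ↓ −40°: 152 − 40 = 112°
split-comp 33° ↓ +147°: 112 + 147 = 259°
triadic ↑ +120°: 259 + 120 = 379 → 379 − 360 = 19°
complement +180°: 19 + 180 = 199°

199°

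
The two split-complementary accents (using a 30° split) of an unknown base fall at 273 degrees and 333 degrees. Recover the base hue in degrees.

The accents sit 30° either side of the complement, so the complement is their short-arc midpoint on the wheel.
Short-arc midpoint of 273° and 333°: 303°.
Base is 180° from the complement: 303 − 180 = 123°

123°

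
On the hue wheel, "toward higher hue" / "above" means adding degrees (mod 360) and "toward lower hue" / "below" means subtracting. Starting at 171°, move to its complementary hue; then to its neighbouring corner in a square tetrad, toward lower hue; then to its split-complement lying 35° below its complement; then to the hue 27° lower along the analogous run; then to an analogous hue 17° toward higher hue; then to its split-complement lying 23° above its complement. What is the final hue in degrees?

171 + 180 = 351°   (complement)
351 − 90 = 261°   (square ↓)
261 + 145 = 406 → 406 − 360 = 46°   (split-comp 35° ↓)
46 − 27 = 19°   (analog 27° ↓)
19 + 17 = 36°   (analog 17° ↑)
36 + 203 = 239°   (split-comp 23° ↑)

239°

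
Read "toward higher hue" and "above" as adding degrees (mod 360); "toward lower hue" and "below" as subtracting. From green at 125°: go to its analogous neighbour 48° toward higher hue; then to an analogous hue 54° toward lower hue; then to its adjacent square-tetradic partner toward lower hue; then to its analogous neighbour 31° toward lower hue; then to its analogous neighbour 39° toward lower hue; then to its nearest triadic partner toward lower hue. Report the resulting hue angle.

125 + 48 = 173°   (analog 48° ↑)
173 − 54 = 119°   (analog 54° ↓)
119 − 90 = 29°   (square ↓)
29 − 31 = -2 → -2 + 360 = 358°   (analog 31° ↓)
358 − 39 = 319°   (analog 39° ↓)
319 − 120 = 199°   (triadic ↓)

199°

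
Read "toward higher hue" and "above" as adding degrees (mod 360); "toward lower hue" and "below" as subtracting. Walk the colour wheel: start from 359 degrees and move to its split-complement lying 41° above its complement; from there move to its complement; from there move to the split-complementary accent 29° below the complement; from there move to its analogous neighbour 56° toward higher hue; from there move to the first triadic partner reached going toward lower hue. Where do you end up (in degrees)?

127°

+221° (split-comp 41° ↑): 359 + 221 = 580 → 580 − 360 = 220°
+180° (complement): 220 + 180 = 400 → 400 − 360 = 40°
+151° (split-comp 29° ↓): 40 + 151 = 191°
+56° (analog 56° ↑): 191 + 56 = 247°
−120° (triadic ↓): 247 − 120 = 127°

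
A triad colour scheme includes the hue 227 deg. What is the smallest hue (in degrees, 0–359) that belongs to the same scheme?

A triad places three hues 120° apart.
The full set through 227° is {107°, 227°, 347°}.

107°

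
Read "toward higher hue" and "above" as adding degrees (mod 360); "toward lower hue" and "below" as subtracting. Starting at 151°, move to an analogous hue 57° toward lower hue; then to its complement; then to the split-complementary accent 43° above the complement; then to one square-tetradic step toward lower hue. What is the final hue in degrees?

47°

151 − 57 = 94°   (analog 57° ↓)
94 + 180 = 274°   (complement)
274 + 223 = 497 → 497 − 360 = 137°   (split-comp 43° ↑)
137 − 90 = 47°   (square ↓)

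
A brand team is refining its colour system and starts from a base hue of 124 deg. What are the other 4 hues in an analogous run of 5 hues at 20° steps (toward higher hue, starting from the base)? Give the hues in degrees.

144°, 164°, 184° and 204°

Analogous hues sit every 20° along the wheel.
124 + 20 = 144°
124 + 40 = 164°
124 + 60 = 184°
124 + 80 = 204°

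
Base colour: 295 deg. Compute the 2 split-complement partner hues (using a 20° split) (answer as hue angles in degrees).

95° and 135°

Split-complementary hues sit 20° either side of the complement.
Complement of 295 deg: 295 + 180 = 475 → 475 − 360 = 115°
115 − 20 = 95°
115 + 20 = 135°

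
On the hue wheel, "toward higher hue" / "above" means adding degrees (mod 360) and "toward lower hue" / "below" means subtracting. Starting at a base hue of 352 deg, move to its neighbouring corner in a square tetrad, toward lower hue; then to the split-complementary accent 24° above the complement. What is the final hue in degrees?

106°

352 − 90 = 262°   (square ↓)
262 + 204 = 466 → 466 − 360 = 106°   (split-comp 24° ↑)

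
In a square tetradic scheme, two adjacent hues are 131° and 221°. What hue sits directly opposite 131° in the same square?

A square tetradic scheme places four hues 90° apart; opposite corners are 180° apart.
131 + 180 = 311°

311°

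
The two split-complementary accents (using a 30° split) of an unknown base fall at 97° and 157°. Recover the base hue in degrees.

The accents sit 30° either side of the complement, so the complement is their short-arc midpoint on the wheel.
Short-arc midpoint of 97° and 157°: 127°.
Base is 180° from the complement: 127 − 180 = -53 → -53 + 360 = 307°

307°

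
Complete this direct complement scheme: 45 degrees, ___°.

225°

The complement sits 180° across the wheel.
The full set through 45° is {45°, 225°}.
Given {45°}, the missing hue is 225°.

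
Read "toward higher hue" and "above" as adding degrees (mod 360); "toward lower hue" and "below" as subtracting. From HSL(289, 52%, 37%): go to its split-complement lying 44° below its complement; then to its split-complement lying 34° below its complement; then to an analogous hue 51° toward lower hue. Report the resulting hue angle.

split-comp 44° ↓ +136°: 289 + 136 = 425 → 425 − 360 = 65°
split-comp 34° ↓ +146°: 65 + 146 = 211°
analog 51° ↓ −51°: 211 − 51 = 160°

160°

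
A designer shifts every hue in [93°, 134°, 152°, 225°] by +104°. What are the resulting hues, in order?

93 + 104 = 197°
134 + 104 = 238°
152 + 104 = 256°
225 + 104 = 329°

197°, 238°, 256°, 329°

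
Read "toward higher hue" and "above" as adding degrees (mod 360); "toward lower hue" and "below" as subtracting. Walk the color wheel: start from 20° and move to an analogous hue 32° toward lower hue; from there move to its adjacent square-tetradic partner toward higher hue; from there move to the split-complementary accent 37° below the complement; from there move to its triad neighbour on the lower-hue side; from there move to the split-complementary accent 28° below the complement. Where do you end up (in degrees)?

253°

20 − 32 = -12 → -12 + 360 = 348°   (analog 32° ↓)
348 + 90 = 438 → 438 − 360 = 78°   (square ↑)
78 + 143 = 221°   (split-comp 37° ↓)
221 − 120 = 101°   (triadic ↓)
101 + 152 = 253°   (split-comp 28° ↓)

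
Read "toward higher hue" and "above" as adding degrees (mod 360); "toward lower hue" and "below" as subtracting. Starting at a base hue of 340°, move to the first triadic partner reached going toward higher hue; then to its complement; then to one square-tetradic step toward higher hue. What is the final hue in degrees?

10°

340 + 120 = 460 → 460 − 360 = 100°   (triadic ↑)
100 + 180 = 280°   (complement)
280 + 90 = 370 → 370 − 360 = 10°   (square ↑)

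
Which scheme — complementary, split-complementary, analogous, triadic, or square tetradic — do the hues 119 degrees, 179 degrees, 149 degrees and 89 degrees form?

analogous

Sort the hues: 89°, 119°, 149°, 179°.
Successive gaps around the wheel: 30°, 30°, 30°, 270°.
A run of hues at equal small steps (30°) with one large closing gap is an analogous group.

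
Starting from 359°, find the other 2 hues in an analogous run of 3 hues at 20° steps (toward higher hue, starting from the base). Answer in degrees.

Analogous hues sit every 20° along the wheel.
359 + 20 = 379 → 379 − 360 = 19°
359 + 40 = 399 → 399 − 360 = 39°

19° and 39°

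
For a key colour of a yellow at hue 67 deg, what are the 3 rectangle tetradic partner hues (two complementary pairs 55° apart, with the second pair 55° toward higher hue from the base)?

A rectangular tetradic uses two complementary pairs 55° apart: offsets 0°, 55°, 180°, 235°.
67 + 55 = 122°
67 + 180 = 247°
67 + 235 = 302°

122°, 247°, 302°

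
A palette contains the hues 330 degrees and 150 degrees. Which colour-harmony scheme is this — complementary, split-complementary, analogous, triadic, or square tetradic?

Sort the hues: 150°, 330°.
Successive gaps around the wheel: 180°, 180°.
Two hues 180° apart are complementary.

complementary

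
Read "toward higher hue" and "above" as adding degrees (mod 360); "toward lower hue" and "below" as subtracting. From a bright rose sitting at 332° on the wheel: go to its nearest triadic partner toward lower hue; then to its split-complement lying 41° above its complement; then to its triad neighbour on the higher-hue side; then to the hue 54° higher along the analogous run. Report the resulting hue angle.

247°

332 − 120 = 212°   (triadic ↓)
212 + 221 = 433 → 433 − 360 = 73°   (split-comp 41° ↑)
73 + 120 = 193°   (triadic ↑)
193 + 54 = 247°   (analog 54° ↑)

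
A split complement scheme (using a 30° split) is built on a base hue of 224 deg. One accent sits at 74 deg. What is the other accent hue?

14°

Split-complementary hues sit 30° either side of the complement.
Complement of the base 224°: 224 + 180 = 404 → 404 − 360 = 44°
The given accent 74° is 30° one side of 44°; the other accent sits 30° the other side: 44 − 30 = 14°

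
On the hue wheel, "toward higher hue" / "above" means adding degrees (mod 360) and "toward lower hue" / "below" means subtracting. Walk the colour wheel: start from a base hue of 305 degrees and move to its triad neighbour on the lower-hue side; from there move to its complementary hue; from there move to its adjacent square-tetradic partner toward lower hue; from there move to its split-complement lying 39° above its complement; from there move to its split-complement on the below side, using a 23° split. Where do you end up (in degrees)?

291°

triadic ↓ −120°: 305 − 120 = 185°
complement +180°: 185 + 180 = 365 → 365 − 360 = 5°
square ↓ −90°: 5 − 90 = -85 → -85 + 360 = 275°
split-comp 39° ↑ +219°: 275 + 219 = 494 → 494 − 360 = 134°
split-comp 23° ↓ +157°: 134 + 157 = 291°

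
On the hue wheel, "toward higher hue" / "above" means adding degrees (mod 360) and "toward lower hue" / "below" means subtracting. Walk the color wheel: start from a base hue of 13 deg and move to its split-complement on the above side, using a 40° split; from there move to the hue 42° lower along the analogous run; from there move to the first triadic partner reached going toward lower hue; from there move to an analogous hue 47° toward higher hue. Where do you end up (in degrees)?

split-comp 40° ↑ +220°: 13 + 220 = 233°
analog 42° ↓ −42°: 233 − 42 = 191°
triadic ↓ −120°: 191 − 120 = 71°
analog 47° ↑ +47°: 71 + 47 = 118°

118°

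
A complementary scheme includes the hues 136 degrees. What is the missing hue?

316°

The complement sits 180° across the wheel.
The full set through 136° is {136°, 316°}.
Given {136°}, the missing hue is 316°.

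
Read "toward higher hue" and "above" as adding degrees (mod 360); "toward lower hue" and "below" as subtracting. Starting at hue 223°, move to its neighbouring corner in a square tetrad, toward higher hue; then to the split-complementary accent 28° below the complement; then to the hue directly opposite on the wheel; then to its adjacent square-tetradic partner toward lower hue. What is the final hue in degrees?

195°

223 + 90 = 313°   (square ↑)
313 + 152 = 465 → 465 − 360 = 105°   (split-comp 28° ↓)
105 + 180 = 285°   (complement)
285 − 90 = 195°   (square ↓)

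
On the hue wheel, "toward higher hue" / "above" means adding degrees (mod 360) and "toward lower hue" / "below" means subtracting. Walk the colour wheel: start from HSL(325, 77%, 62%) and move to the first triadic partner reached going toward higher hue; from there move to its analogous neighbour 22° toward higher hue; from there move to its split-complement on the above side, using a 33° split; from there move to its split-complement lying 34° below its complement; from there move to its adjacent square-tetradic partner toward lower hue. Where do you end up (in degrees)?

325 + 120 = 445 → 445 − 360 = 85°   (triadic ↑)
85 + 22 = 107°   (analog 22° ↑)
107 + 213 = 320°   (split-comp 33° ↑)
320 + 146 = 466 → 466 − 360 = 106°   (split-comp 34° ↓)
106 − 90 = 16°   (square ↓)

16°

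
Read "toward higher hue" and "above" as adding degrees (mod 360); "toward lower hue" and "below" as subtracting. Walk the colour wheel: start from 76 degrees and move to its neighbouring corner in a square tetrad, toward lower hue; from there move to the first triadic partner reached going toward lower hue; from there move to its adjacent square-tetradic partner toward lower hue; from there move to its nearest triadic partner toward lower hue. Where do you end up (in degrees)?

76 − 90 = -14 → -14 + 360 = 346°   (square ↓)
346 − 120 = 226°   (triadic ↓)
226 − 90 = 136°   (square ↓)
136 − 120 = 16°   (triadic ↓)

16°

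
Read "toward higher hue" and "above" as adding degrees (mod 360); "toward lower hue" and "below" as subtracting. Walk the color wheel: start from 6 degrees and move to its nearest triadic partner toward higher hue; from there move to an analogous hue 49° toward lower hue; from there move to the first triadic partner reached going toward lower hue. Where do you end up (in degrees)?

triadic ↑ +120°: 6 + 120 = 126°
analog 49° ↓ −49°: 126 − 49 = 77°
triadic ↓ −120°: 77 − 120 = -43 → -43 + 360 = 317°

317°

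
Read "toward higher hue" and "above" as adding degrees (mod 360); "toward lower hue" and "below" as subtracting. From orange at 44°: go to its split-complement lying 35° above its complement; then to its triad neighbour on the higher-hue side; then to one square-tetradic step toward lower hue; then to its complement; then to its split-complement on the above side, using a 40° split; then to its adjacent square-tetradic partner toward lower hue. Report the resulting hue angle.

239°

+215° (split-comp 35° ↑): 44 + 215 = 259°
+120° (triadic ↑): 259 + 120 = 379 → 379 − 360 = 19°
−90° (square ↓): 19 − 90 = -71 → -71 + 360 = 289°
+180° (complement): 289 + 180 = 469 → 469 − 360 = 109°
+220° (split-comp 40° ↑): 109 + 220 = 329°
−90° (square ↓): 329 − 90 = 239°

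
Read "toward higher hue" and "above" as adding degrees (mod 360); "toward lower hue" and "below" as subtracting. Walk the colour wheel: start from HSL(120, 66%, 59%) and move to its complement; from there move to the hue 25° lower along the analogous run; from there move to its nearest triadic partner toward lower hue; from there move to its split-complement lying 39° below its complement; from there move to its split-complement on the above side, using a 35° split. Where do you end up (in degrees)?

120 + 180 = 300°   (complement)
300 − 25 = 275°   (analog 25° ↓)
275 − 120 = 155°   (triadic ↓)
155 + 141 = 296°   (split-comp 39° ↓)
296 + 215 = 511 → 511 − 360 = 151°   (split-comp 35° ↑)

151°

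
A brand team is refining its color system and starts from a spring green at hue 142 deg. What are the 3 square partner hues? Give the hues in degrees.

A square tetradic scheme places four hues every 90°.
142 + 90 = 232°
142 + 180 = 322°
142 + 270 = 412 → 412 − 360 = 52°

232°, 322°, 52°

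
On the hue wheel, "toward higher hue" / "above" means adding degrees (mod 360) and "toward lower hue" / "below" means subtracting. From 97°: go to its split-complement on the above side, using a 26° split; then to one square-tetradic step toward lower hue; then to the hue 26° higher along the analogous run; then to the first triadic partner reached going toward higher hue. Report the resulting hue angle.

+206° (split-comp 26° ↑): 97 + 206 = 303°
−90° (square ↓): 303 − 90 = 213°
+26° (analog 26° ↑): 213 + 26 = 239°
+120° (triadic ↑): 239 + 120 = 359°

359°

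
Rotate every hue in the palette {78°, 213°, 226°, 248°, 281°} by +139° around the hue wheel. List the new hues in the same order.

78 + 139 = 217°
213 + 139 = 352°
226 + 139 = 365 → 365 − 360 = 5°
248 + 139 = 387 → 387 − 360 = 27°
281 + 139 = 420 → 420 − 360 = 60°

217°, 352°, 5°, 27°, 60°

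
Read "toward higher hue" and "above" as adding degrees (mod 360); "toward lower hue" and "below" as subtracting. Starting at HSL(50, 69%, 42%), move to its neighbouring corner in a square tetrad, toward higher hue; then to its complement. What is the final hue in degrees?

+90° (square ↑): 50 + 90 = 140°
+180° (complement): 140 + 180 = 320°

320°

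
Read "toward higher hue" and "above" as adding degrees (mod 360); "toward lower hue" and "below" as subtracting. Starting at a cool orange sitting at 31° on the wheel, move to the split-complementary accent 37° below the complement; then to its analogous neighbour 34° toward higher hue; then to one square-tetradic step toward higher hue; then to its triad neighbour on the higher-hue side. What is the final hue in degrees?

58°

31 + 143 = 174°   (split-comp 37° ↓)
174 + 34 = 208°   (analog 34° ↑)
208 + 90 = 298°   (square ↑)
298 + 120 = 418 → 418 − 360 = 58°   (triadic ↑)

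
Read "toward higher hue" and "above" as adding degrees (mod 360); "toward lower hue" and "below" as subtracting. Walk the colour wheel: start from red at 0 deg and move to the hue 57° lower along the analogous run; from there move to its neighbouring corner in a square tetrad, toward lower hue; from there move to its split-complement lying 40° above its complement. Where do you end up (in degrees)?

73°

−57° (analog 57° ↓): 0 − 57 = -57 → -57 + 360 = 303°
−90° (square ↓): 303 − 90 = 213°
+220° (split-comp 40° ↑): 213 + 220 = 433 → 433 − 360 = 73°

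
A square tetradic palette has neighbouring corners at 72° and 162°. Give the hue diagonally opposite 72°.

A square tetradic scheme places four hues 90° apart; opposite corners are 180° apart.
72 + 180 = 252°

252°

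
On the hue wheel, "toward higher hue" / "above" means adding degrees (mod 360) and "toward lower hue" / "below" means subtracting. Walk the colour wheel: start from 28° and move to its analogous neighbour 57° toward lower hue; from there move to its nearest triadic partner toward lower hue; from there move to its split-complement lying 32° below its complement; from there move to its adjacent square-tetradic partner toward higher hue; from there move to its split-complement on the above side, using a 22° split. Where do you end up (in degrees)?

291°

28 − 57 = -29 → -29 + 360 = 331°   (analog 57° ↓)
331 − 120 = 211°   (triadic ↓)
211 + 148 = 359°   (split-comp 32° ↓)
359 + 90 = 449 → 449 − 360 = 89°   (square ↑)
89 + 202 = 291°   (split-comp 22° ↑)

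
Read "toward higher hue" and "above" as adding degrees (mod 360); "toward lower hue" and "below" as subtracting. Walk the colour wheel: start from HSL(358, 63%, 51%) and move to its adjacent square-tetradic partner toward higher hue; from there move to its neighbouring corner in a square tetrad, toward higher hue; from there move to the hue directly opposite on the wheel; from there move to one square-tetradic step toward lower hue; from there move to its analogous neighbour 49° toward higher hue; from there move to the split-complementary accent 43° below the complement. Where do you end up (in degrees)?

94°

+90° (square ↑): 358 + 90 = 448 → 448 − 360 = 88°
+90° (square ↑): 88 + 90 = 178°
+180° (complement): 178 + 180 = 358°
−90° (square ↓): 358 − 90 = 268°
+49° (analog 49° ↑): 268 + 49 = 317°
+137° (split-comp 43° ↓): 317 + 137 = 454 → 454 − 360 = 94°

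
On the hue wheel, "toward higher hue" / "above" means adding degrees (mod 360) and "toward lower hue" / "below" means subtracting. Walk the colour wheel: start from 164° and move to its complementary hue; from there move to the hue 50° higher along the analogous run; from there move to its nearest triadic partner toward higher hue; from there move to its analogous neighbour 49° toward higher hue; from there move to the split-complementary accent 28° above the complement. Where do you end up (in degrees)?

164 + 180 = 344°   (complement)
344 + 50 = 394 → 394 − 360 = 34°   (analog 50° ↑)
34 + 120 = 154°   (triadic ↑)
154 + 49 = 203°   (analog 49° ↑)
203 + 208 = 411 → 411 − 360 = 51°   (split-comp 28° ↑)

51°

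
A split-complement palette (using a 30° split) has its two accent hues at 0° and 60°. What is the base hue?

210°

The accents sit 30° either side of the complement, so the complement is their short-arc midpoint on the wheel.
Short-arc midpoint of 0° and 60°: 30°.
Base is 180° from the complement: 30 − 180 = -150 → -150 + 360 = 210°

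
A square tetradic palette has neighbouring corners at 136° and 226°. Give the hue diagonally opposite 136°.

A square tetradic scheme places four hues 90° apart; opposite corners are 180° apart.
136 + 180 = 316°

316°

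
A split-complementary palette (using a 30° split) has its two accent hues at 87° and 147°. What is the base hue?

297°

The accents sit 30° either side of the complement, so the complement is their short-arc midpoint on the wheel.
Short-arc midpoint of 87° and 147°: 117°.
Base is 180° from the complement: 117 − 180 = -63 → -63 + 360 = 297°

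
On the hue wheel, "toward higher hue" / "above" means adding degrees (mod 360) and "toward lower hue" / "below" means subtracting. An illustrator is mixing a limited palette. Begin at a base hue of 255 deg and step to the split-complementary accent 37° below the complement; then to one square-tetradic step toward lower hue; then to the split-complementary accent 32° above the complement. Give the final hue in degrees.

255 + 143 = 398 → 398 − 360 = 38°   (split-comp 37° ↓)
38 − 90 = -52 → -52 + 360 = 308°   (square ↓)
308 + 212 = 520 → 520 − 360 = 160°   (split-comp 32° ↑)

160°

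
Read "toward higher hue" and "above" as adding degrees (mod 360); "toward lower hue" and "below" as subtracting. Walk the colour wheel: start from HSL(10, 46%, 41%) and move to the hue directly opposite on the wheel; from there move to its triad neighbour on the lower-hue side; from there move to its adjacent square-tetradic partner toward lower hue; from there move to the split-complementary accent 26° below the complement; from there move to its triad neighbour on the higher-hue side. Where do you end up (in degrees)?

254°

+180° (complement): 10 + 180 = 190°
−120° (triadic ↓): 190 − 120 = 70°
−90° (square ↓): 70 − 90 = -20 → -20 + 360 = 340°
+154° (split-comp 26° ↓): 340 + 154 = 494 → 494 − 360 = 134°
+120° (triadic ↑): 134 + 120 = 254°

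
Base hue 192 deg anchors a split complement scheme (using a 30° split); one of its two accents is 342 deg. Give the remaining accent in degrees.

Split-complementary hues sit 30° either side of the complement.
Complement of the base 192°: 192 + 180 = 372 → 372 − 360 = 12°
The given accent 342° is 30° one side of 12°; the other accent sits 30° the other side: 12 + 30 = 42°

42°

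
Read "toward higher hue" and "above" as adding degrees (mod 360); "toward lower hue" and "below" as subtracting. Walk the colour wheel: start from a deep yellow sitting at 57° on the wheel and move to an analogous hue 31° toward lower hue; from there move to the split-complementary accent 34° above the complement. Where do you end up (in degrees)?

240°

analog 31° ↓ −31°: 57 − 31 = 26°
split-comp 34° ↑ +214°: 26 + 214 = 240°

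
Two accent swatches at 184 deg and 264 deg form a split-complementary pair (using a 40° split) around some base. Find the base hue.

The accents sit 40° either side of the complement, so the complement is their short-arc midpoint on the wheel.
Short-arc midpoint of 184° and 264°: 224°.
Base is 180° from the complement: 224 − 180 = 44°

44°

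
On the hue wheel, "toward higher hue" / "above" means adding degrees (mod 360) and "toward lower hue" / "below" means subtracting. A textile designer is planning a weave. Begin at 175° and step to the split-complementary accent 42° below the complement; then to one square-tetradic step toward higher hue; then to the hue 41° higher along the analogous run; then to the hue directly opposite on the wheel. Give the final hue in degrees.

split-comp 42° ↓ +138°: 175 + 138 = 313°
square ↑ +90°: 313 + 90 = 403 → 403 − 360 = 43°
analog 41° ↑ +41°: 43 + 41 = 84°
complement +180°: 84 + 180 = 264°

264°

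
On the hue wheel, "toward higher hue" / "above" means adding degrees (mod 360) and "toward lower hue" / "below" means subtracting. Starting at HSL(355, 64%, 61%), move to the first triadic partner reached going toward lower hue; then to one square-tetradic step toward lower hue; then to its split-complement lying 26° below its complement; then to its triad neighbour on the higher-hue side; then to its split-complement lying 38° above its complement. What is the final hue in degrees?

277°

355 − 120 = 235°   (triadic ↓)
235 − 90 = 145°   (square ↓)
145 + 154 = 299°   (split-comp 26° ↓)
299 + 120 = 419 → 419 − 360 = 59°   (triadic ↑)
59 + 218 = 277°   (split-comp 38° ↑)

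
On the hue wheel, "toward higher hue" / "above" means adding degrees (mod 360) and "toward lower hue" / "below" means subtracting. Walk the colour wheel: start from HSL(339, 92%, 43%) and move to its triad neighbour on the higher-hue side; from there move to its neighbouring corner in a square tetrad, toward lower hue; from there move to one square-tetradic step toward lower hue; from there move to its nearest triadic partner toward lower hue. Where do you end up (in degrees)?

+120° (triadic ↑): 339 + 120 = 459 → 459 − 360 = 99°
−90° (square ↓): 99 − 90 = 9°
−90° (square ↓): 9 − 90 = -81 → -81 + 360 = 279°
−120° (triadic ↓): 279 − 120 = 159°

159°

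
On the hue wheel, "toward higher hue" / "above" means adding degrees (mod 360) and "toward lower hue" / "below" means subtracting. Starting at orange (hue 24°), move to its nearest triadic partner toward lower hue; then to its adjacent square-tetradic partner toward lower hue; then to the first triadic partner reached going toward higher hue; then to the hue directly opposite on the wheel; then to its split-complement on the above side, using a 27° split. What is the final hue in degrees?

triadic ↓ −120°: 24 − 120 = -96 → -96 + 360 = 264°
square ↓ −90°: 264 − 90 = 174°
triadic ↑ +120°: 174 + 120 = 294°
complement +180°: 294 + 180 = 474 → 474 − 360 = 114°
split-comp 27° ↑ +207°: 114 + 207 = 321°

321°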